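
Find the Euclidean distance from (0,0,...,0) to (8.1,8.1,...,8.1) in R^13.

||(8.1,8.1,...,8.1)|| = √(13)·8.1 ≈ 29.205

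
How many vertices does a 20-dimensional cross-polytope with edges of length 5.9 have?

Number of vertices = 2n = 40.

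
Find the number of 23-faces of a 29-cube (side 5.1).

f_23(29-cube) = (29 choose 23) · 2^6 = 30401280.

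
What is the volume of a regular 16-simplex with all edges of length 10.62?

Volume = 10.62^16 · √(17/2^16) / 16! ≈ 20.1538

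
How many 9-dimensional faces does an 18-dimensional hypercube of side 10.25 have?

An n-cube has C(n,k)·2^(n-k) k-faces. Here C(18,9)·2^9 = 48620·512 = 24893440.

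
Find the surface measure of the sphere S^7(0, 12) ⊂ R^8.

|∂B_8(12)| = 11943936·π^4 ≈ 1.16345e+09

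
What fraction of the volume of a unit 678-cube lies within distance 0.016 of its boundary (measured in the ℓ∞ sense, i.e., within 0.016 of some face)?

1 - (1 - 2·0.016)^678 = 1 - 0.968^678 ≈ 1 - 2.652e-10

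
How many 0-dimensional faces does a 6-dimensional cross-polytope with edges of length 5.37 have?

Number of 0-faces = 2^(0+1) · C(6,0+1) = 2 · 6 = 12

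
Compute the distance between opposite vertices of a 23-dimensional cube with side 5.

Diagonal = √23 · 5 ≈ 23.9792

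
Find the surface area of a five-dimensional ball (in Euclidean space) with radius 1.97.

S = n·V_n(r)/r = 5·V_5(1.97)/1.97 (volume-to-surface relation), giving 396.4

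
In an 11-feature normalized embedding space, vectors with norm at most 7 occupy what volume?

The n-ball volume is π^(n/2)·r^n/Γ(n/2+1). With n=11, r=7: V = 18078415936·π^5/1485 ≈ 3.72549e+09.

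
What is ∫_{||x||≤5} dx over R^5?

V = 5000·π^2/3 ≈ 16449.3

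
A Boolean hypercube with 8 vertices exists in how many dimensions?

2^n = 8 ⇒ n = log_2(8) = 3.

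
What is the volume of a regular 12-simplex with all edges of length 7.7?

V_12 = √(13) · 7.7^12 / (12! · 2^(12/2)) ≈ 5.10909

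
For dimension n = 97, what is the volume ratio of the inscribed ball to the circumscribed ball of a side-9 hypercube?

The radii are 9/2 and 9√97/2, so the volume ratio is (1/√97)^97 = 97^{-97/2} ≈ 4.38098e-97.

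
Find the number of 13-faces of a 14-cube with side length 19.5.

Number of 13-faces = C(14,13) · 2^(14-13) = 14 · 2 = 28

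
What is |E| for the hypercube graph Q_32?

Each of the 2^32 = 4294967296 vertices has degree 32; total edges = 32·2^32/2 = 68719476736.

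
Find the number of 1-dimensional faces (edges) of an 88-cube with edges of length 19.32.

The 88-cube has n·2^(n-1) = 88·2^87 = 88·154742504910672534362390528 = 13617340432139183023890366464 edges.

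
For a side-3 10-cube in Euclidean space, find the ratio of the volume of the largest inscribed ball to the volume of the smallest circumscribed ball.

The radii are 3/2 and 3√10/2, so the volume ratio is (1/√10)^10 = 10^{-10/2} ≈ 1e-05.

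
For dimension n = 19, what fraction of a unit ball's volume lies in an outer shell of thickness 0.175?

1 - (1-0.175)^19 ≈ 0.97414 ≈ 97.41%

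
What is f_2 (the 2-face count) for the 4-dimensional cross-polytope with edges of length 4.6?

An n-cross-polytope has 2^(k+1)·C(n,k+1) k-faces. Here 2^3·C(4,3) = 8·4 = 32.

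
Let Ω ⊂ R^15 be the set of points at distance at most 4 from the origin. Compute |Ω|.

V_15(4) = π^(15/2) · (4)^15 / Γ(15/2 + 1) = 274877906944·π^7/2027025 ≈ 4.09572e+08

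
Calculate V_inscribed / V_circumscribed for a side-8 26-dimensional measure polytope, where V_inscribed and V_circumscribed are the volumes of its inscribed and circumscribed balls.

V_in / V_out = (r_in/r_out)^26 = (1/√26)^26 = 26^(-26/2) ≈ 4.03038e-19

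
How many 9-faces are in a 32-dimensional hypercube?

Number of 9-faces = C(32,9) · 2^(32-9) = 28048800 · 8388608 = 235290388070400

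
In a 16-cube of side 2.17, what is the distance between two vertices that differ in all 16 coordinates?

The space diagonal of an n-cube of side s is s√n. Here 2.17·√16 = 8.68.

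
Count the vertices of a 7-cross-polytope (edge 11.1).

The vertices are ±e_1, ..., ±e_7, so there are 2·7 = 14.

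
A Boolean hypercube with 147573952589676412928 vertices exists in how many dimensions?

2^n = 147573952589676412928 ⇒ n = log_2(147573952589676412928) = 67.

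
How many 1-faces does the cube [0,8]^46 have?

Each of the 2^46 = 70368744177664 vertices has degree 46; total edges = 46·2^46/2 = 1618481116086272.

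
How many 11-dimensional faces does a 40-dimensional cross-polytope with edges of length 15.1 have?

Each 11-face is the convex hull of 12 vertices, one chosen as ±e_i from each of 12 distinct axes: 2^12·C(40,12) = 22883751854080.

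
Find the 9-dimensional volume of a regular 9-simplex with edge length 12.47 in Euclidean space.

Volume = 12.47^9 · √(10/2^9) / 9! ≈ 2808.02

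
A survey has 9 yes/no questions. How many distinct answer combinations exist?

Each vertex is a binary string of length 9, so there are 2^9 = 512.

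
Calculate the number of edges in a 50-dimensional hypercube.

The 50-cube has n·2^(n-1) = 50·2^49 = 50·562949953421312 = 28147497671065600 edges.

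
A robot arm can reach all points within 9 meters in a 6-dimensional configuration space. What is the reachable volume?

The n-ball volume is π^(n/2)·r^n/Γ(n/2+1). With n=6, r=9: V = 177147·π^3/2 ≈ 2.74633e+06.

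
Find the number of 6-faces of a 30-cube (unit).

Choose 6 of 30 axes to span the face (C(30,6) = 593775 ways), then fix each of the remaining 24 coordinates at one of its two extreme values (2^24 = 16777216 ways): 593775·16777216 = 9961891430400.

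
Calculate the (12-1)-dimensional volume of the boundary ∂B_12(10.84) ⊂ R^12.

The surface area of an n-ball is 2π^(n/2) r^(n-1) / Γ(n/2). For n=12, r=10.84: 3.89108e+12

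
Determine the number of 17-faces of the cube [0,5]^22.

An n-cube has C(n,k)·2^(n-k) k-faces. Here C(22,17)·2^5 = 26334·32 = 842688.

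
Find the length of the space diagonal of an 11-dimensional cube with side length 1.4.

Diagonal = √11 · 1.4 ≈ 4.64327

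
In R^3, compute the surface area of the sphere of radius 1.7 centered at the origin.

S_3(1.7) = 2·π^(3/2)·(1.7)^2 / Γ(3/2) = 4πr² = 4π·(1.7)² ≈ 36.3168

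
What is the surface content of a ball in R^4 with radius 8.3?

The surface area of an n-ball is 2π^(n/2) r^(n-1) / Γ(n/2). For n=4, r=8.3: 11286.6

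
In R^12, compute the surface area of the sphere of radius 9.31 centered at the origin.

The surface area of an n-ball is 2π^(n/2) r^(n-1) / Γ(n/2). For n=12, r=9.31: 7.29784e+11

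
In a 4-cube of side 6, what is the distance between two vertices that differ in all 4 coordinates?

Diagonal = √4 · 6 = 12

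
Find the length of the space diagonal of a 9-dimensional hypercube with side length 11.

The space diagonal of an n-cube of side s is s√n. Here 11·√9 = 33.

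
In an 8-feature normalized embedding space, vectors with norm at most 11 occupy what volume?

V_8(11) = π^(8/2) · (11)^8 / Γ(8/2 + 1) = 214358881·π^4/24 ≈ 8.70021e+08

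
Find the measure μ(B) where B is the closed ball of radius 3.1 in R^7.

The n-ball volume is π^(n/2)·r^n/Γ(n/2+1). With n=7, r=3.1: V ≈ 12999.1.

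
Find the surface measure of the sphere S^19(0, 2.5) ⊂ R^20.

S = n·V_n(r)/r = 20·V_20(2.5)/2.5 (volume-to-surface relation), giving 3814697265625·π^10/19025362944 ≈ 1.8777e+07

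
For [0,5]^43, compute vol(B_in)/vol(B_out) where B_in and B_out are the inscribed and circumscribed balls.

V_in/V_out = n^(-n/2) = 43^(-43/2) ≈ 7.59326e-36.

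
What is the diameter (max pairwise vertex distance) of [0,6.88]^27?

The space diagonal of an n-cube of side s is s√n. Here 6.88·√27 ≈ 35.7495.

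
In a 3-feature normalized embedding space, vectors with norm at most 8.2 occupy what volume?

V_3(8.2) = π^(3/2) · (8.2)^3 / Γ(3/2 + 1) ≈ 2309.56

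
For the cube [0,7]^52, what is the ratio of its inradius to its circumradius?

r_in = 7/2 (half the side); r_out = 7√52/2 (half the diagonal). Ratio = 1/√52 ≈ 0.138675.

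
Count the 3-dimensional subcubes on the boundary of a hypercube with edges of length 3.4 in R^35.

f_3(35-cube) = (35 choose 3) · 2^32 = 28110560952320.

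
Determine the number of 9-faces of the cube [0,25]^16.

f_9(16-cube) = (16 choose 9) · 2^7 = 1464320.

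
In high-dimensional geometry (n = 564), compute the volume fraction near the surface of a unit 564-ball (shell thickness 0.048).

1 - (1-0.048)^564 ≈ 1 - 8.938e-13 ≈ (100 - 8.94e-11)%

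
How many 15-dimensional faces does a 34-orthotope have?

Choose 15 of 34 axes to span the face (C(34,15) = 1855967520 ways), then fix each of the remaining 19 coordinates at one of its two extreme values (2^19 = 524288 ways): 1855967520·524288 = 973061499125760.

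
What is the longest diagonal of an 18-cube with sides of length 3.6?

d = √(3.6² + 3.6² + ... + 3.6²) [18 terms] = √(18·3.6²) = 3.6√18 ≈ 15.2735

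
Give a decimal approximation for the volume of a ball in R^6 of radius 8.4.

V_6(8.4) = π^(6/2) · (8.4)^6 / Γ(6/2 + 1) ≈ 1.81541e+06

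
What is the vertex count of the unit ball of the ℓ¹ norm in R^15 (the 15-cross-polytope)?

The vertices are ±e_1, ..., ±e_15, so there are 2·15 = 30.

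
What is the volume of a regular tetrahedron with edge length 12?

Volume = (√2/12) · 12³ = 203.647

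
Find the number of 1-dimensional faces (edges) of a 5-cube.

Each of the 2^5 = 32 vertices has degree 5; total edges = 5·2^5/2 = 80.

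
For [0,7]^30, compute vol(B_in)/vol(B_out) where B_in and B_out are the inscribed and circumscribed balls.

V_in/V_out = n^(-n/2) = 30^(-30/2) ≈ 6.96917e-23.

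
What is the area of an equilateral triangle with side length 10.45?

Area = (√3/4) · 10.45² = 47.2861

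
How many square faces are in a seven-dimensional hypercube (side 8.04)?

f_2(7-cube) = (7 choose 2) · 2^5 = 672.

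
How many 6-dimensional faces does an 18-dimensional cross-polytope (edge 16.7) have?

f_6(18-orthoplex) = 2^7 · (18 choose 7) = 4073472.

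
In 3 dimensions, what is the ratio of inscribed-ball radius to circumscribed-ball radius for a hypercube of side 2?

r_in = 2/2 (half the side); r_out = 2√3/2 (half the diagonal). Ratio = 1/√3 ≈ 0.57735.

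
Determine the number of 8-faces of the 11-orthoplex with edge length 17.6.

Each 8-face is the convex hull of 9 vertices, one chosen as ±e_i from each of 9 distinct axes: 2^9·C(11,9) = 28160.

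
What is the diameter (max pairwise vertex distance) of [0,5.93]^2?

Diagonal = √2 · 5.93 ≈ 8.38629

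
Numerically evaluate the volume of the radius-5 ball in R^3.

The n-ball volume is π^(n/2)·r^n/Γ(n/2+1). With n=3, r=5: V = 500·π/3 ≈ 523.599.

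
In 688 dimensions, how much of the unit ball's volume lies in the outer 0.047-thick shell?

Shell fraction = 1 - (1-0.047)^688 ≈ 1 - 4.13e-15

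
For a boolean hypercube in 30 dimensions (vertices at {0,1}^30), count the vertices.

Each vertex is a binary string of length 30, so there are 2^30 = 1073741824.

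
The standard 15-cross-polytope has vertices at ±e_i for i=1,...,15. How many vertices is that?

The vertices are ±e_1, ..., ±e_15, so there are 2·15 = 30.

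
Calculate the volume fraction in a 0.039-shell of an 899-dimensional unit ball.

Shell fraction = 1 - (1-0.039)^899 ≈ 1 - 2.94e-16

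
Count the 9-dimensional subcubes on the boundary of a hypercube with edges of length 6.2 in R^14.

Choose 9 of 14 axes to span the face (C(14,9) = 2002 ways), then fix each of the remaining 5 coordinates at one of its two extreme values (2^5 = 32 ways): 2002·32 = 64064.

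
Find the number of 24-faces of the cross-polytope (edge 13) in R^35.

f_24(35-orthoplex) = 2^25 · (35 choose 25) = 6159902359683072.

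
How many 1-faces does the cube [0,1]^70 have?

Each of the 2^70 = 1180591620717411303424 vertices has degree 70; total edges = 70·2^70/2 = 41320706725109395619840.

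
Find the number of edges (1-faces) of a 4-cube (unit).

Choose 1 of 4 axes to span the face (C(4,1) = 4 ways), then fix each of the remaining 3 coordinates at one of its two extreme values (2^3 = 8 ways): 4·8 = 32.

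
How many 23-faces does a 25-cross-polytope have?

Each 23-face is the convex hull of 24 vertices, one chosen as ±e_i from each of 24 distinct axes: 2^24·C(25,24) = 419430400.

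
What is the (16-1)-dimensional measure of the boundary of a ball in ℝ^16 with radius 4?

|∂B_16(4)| = 134217728·π^8/315 ≈ 4.04295e+09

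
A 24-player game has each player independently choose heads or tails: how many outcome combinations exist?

The 24-cube has 2^24 = 16777216 vertices.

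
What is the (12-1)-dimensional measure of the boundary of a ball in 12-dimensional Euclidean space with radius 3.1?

S = n·V_n(r)/r = 12·V_12(3.1)/3.1 (volume-to-surface relation), giving 4.07124e+06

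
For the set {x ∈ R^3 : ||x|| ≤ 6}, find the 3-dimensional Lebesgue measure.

The n-ball volume is π^(n/2)·r^n/Γ(n/2+1). With n=3, r=6: V = 288·π ≈ 904.779.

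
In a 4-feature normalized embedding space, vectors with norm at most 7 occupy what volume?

Volume = π^{4/2}·(7)^4/Γ(3) = 2401·π^2/2 ≈ 11848.5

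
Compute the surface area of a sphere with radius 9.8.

S_3(9.8) = 2·π^(3/2)·(9.8)^2 / Γ(3/2) = 4πr² = 4π·(9.8)² ≈ 1206.87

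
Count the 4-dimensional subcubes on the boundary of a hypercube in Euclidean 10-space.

f_4(10-cube) = (10 choose 4) · 2^6 = 13440.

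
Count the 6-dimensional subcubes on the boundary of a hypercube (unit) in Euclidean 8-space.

Choose 6 of 8 axes to span the face (C(8,6) = 28 ways), then fix each of the remaining 2 coordinates at one of its two extreme values (2^2 = 4 ways): 28·4 = 112.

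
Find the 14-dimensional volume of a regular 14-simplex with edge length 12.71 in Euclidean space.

V = (12.71^14 / 14!) · √((14+1) / 2^14) ≈ 996.472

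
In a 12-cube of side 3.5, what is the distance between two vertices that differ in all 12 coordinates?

The space diagonal of an n-cube of side s is s√n. Here 3.5·√12 ≈ 12.1244.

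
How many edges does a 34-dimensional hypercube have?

Number of 1-faces = C(34,1)·2^(34-1) = 34·8589934592 = 292057776128.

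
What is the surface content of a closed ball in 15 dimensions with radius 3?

S_15(3) = 2·π^(15/2)·(3)^14 / Γ(15/2) = 45349632·π^7/5005 ≈ 2.73665e+07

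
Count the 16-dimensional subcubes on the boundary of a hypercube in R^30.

Number of 16-faces = C(30,16) · 2^(30-16) = 145422675 · 16384 = 2382605107200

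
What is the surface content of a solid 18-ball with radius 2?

|∂B_18(2)| = 2048·π^9/315 ≈ 193806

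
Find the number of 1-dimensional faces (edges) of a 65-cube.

An n-cube has n·2^(n-1) edges. With n = 65: 65·18446744073709551616 = 1199038364791120855040.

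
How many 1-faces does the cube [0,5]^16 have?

An n-cube has n·2^(n-1) edges. With n = 16: 16·32768 = 524288.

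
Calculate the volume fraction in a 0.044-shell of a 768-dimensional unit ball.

Shell fraction = 1 - (1-0.044)^768 ≈ 1 - 9.81e-16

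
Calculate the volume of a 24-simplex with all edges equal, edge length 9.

Volume = 9^24 · √(25/2^24) / 24! ≈ 0.000156937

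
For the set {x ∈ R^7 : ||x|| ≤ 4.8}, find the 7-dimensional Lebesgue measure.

V_7(4.8) = π^(7/2) · (4.8)^7 / Γ(7/2 + 1) ≈ 277376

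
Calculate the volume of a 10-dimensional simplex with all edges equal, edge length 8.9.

Volume = 8.9^10 · √(11/2^10) / 10! ≈ 89.0601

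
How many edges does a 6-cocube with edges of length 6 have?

An n-cross-polytope has 2^(k+1)·C(n,k+1) k-faces. Here 2^2·C(6,2) = 4·15 = 60.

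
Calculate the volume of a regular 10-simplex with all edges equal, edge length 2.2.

V = (2.2^10 / 10!) · √((10+1) / 2^10) ≈ 7.58595e-05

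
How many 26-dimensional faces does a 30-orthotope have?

Choose 26 of 30 axes to span the face (C(30,26) = 27405 ways), then fix each of the remaining 4 coordinates at one of its two extreme values (2^4 = 16 ways): 27405·16 = 438480.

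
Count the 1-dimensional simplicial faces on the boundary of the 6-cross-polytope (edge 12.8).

An n-cross-polytope has 2^(k+1)·C(n,k+1) k-faces. Here 2^2·C(6,2) = 4·15 = 60.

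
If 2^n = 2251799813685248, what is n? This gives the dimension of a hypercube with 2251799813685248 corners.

The n-cube has 2^n vertices, and 2251799813685248 = 2^51, so n = 51.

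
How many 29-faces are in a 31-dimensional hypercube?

Choose 29 of 31 axes to span the face (C(31,29) = 465 ways), then fix each of the remaining 2 coordinates at one of its two extreme values (2^2 = 4 ways): 465·4 = 1860.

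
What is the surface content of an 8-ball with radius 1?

S_8(1) = 2·π^(8/2)·(1)^7 / Γ(8/2) = π^4/3 ≈ 32.4697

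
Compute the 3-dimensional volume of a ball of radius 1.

Volume = π^{3/2}·(1)^3/Γ(5/2) = 4·π/3 ≈ 4.18879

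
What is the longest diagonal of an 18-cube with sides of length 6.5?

||(6.5,6.5,...,6.5)|| = √(18)·6.5 ≈ 27.5772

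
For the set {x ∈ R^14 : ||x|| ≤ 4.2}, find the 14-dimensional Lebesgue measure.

The n-ball volume is π^(n/2)·r^n/Γ(n/2+1). With n=14, r=4.2: V ≈ 3.18499e+08.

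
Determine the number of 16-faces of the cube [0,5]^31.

An n-cube has C(n,k)·2^(n-k) k-faces. Here C(31,16)·2^15 = 300540195·32768 = 9848101109760.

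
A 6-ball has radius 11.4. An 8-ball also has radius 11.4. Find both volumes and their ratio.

V_6(11.4) ≈ 1.1343e+07. V_8(11.4) ≈ 1.15778e+09. Ratio V_6/V_8 ≈ 0.009797.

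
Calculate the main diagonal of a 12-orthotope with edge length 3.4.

||(3.4,3.4,...,3.4)|| = √(12)·3.4 ≈ 11.7779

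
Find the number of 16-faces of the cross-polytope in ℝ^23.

f_16(23-orthoplex) = 2^17 · (23 choose 17) = 13231325184.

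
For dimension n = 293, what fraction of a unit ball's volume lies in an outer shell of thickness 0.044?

1 - (1-0.044)^293 ≈ 0.99999812 ≈ 99.999812%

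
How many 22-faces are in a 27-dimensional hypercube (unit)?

Number of 22-faces = C(27,22) · 2^(27-22) = 80730 · 32 = 2583360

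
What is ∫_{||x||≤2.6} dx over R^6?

Volume = π^{6/2}·(2.6)^6/Γ(4) ≈ 1596.39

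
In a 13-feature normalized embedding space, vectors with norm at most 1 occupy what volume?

V_13(1) = π^(13/2) · (1)^13 / Γ(13/2 + 1) = 128·π^6/135135 ≈ 0.910629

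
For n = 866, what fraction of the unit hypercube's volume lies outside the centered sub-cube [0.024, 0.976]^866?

1 - (1 - 2·0.024)^866 = 1 - 0.952^866 ≈ 1 - 3.159e-19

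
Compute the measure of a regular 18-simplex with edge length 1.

For a regular n-simplex with edge a, V = (a^n / n!)·√((n+1)/2^n). With a=1, n=18: V ≈ 1.32974e-18.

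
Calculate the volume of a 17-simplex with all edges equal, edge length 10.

For a regular n-simplex with edge a, V = (a^n / n!)·√((n+1)/2^n). With a=10, n=17: V ≈ 3.29468.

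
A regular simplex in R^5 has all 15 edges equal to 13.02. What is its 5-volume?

V_5 = √(6) · 13.02^5 / (5! · 2^(5/2)) ≈ 1350.13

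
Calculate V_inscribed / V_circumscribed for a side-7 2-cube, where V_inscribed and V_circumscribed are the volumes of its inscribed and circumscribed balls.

The radii are 7/2 and 7√2/2, so the volume ratio is (1/√2)^2 = 2^{-2/2} ≈ 0.5.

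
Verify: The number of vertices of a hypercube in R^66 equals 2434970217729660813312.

False. The 66-cube has 2^66 = 73786976294838206464 vertices.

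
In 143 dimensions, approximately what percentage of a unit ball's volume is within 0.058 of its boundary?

1 - (1-0.058)^143 ≈ 0.999805 ≈ 99.9805%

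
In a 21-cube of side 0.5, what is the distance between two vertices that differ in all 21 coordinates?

d = √(0.5² + 0.5² + ... + 0.5²) [21 terms] = √(21·0.5²) = 0.5√21 ≈ 2.29129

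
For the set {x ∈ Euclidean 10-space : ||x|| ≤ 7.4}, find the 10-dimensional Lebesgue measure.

The n-ball volume is π^(n/2)·r^n/Γ(n/2+1). With n=10, r=7.4: V ≈ 1.2557e+09.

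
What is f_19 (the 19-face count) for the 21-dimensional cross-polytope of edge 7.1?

Number of 19-faces = 2^(19+1) · C(21,19+1) = 1048576 · 21 = 22020096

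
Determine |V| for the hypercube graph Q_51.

The 51-cube has 2^51 = 2251799813685248 vertices.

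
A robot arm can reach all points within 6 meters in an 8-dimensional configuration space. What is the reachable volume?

V_8(6) = π^(8/2) · (6)^8 / Γ(8/2 + 1) = 69984·π^4 ≈ 6.81708e+06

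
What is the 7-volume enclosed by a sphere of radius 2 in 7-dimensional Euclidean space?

V_7(2) = π^(7/2) · (2)^7 / Γ(7/2 + 1) = 2048·π^3/105 ≈ 604.77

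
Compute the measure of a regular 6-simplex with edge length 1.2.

V_6 = √(7) · 1.2^6 / (6! · 2^(6/2)) ≈ 0.00137156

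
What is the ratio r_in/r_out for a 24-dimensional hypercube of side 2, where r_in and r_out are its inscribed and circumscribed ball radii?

Ratio = (s/2)/(s√24/2) = 24^(-1/2) ≈ 0.204124.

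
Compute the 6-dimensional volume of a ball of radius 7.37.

V_6(7.37) = π^(6/2) · (7.37)^6 / Γ(6/2 + 1) ≈ 828139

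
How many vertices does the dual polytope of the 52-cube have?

Number of vertices = 2n = 104.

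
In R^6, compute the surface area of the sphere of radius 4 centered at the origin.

S = n·V_n(r)/r = 6·V_6(4)/4 (volume-to-surface relation), giving 1024·π^3 ≈ 31750.4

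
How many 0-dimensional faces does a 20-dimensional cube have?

Number of 0-faces = C(20,0) · 2^(20-0) = 1 · 1048576 = 1048576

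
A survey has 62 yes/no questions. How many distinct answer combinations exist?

An n-cube has 2^n vertices; for n = 62 that is 2^62 = 4611686018427387904.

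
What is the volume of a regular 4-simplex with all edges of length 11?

V_4 = √(5) · 11^4 / (4! · 2^(4/2)) ≈ 341.024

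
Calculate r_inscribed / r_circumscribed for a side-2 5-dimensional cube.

For an n-cube of any side s, the inradius is s/2 and the circumradius is s√n/2, so the ratio is 1/√5 ≈ 0.447214.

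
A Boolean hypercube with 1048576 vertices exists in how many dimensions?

Since 2^n = 1048576, we have n = 20.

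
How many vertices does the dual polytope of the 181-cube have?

The vertices are ±e_1, ..., ±e_181, so there are 2·181 = 362.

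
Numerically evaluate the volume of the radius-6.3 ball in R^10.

The n-ball volume is π^(n/2)·r^n/Γ(n/2+1). With n=10, r=6.3: V ≈ 2.51173e+08.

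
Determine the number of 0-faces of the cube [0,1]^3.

Number of 0-faces = C(3,0) · 2^(3-0) = 1 · 8 = 8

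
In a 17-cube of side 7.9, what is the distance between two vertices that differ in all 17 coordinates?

||(7.9,7.9,...,7.9)|| = √(17)·7.9 ≈ 32.5725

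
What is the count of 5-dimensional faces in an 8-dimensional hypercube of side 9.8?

f_5(8-cube) = (8 choose 5) · 2^3 = 448.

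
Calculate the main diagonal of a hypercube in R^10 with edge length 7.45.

||(7.45,7.45,...,7.45)|| = √(10)·7.45 ≈ 23.559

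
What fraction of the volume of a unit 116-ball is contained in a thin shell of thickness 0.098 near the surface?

Shell fraction = 1 - (1-0.098)^116 ≈ 0.999994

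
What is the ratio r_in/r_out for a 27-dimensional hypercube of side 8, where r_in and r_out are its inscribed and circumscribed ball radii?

For an n-cube of any side s, the inradius is s/2 and the circumradius is s√n/2, so the ratio is 1/√27 ≈ 0.19245.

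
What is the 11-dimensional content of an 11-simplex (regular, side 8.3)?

Volume = 8.3^11 · √(12/2^11) / 11! ≈ 24.6961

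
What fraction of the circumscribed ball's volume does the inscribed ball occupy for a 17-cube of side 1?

Volume scales as r^n, and r_in/r_out = 1/√17, giving (1/√17)^17 ≈ 3.47684e-11.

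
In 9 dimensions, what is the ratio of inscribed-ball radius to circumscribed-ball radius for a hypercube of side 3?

For an n-cube of any side s, the inradius is s/2 and the circumradius is s√n/2, so the ratio is 1/√9 ≈ 0.333333.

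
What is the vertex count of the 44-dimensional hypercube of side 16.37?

Each vertex is a binary string of length 44, so there are 2^44 = 17592186044416.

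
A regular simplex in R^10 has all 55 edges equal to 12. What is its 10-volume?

V = (12^10 / 10!) · √((10+1) / 2^10) ≈ 1768.46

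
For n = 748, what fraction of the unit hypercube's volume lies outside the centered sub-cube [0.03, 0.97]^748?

1 - (1 - 2·0.03)^748 = 1 - 0.94^748 ≈ 1 - 7.937e-21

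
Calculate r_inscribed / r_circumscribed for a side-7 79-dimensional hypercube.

Ratio = (s/2)/(s√79/2) = 79^(-1/2) ≈ 0.112509.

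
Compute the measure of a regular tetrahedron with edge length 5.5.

Volume = (√2/12) · 5.5³ = 19.6075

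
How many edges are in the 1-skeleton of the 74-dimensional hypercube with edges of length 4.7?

An n-cube has n·2^(n-1) edges. With n = 74: 74·9444732965739290427392 = 698910239464707491627008.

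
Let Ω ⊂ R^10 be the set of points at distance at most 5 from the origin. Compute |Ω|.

V = 1953125·π^5/24 ≈ 2.49039e+07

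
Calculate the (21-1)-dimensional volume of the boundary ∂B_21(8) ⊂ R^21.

S_21(8) = 2·π^(21/2)·(8)^20 / Γ(21/2) = 2361183241434822606848·π^10/654729075 ≈ 3.37728e+17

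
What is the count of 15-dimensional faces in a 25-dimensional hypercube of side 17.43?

Number of 15-faces = C(25,15) · 2^(25-15) = 3268760 · 1024 = 3347210240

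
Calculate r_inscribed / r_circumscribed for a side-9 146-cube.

r_in = 9/2 (half the side); r_out = 9√146/2 (half the diagonal). Ratio = 1/√146 ≈ 0.0827606.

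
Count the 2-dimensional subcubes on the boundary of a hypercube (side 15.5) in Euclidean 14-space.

f_2(14-cube) = (14 choose 2) · 2^12 = 372736.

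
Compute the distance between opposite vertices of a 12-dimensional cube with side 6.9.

The space diagonal of an n-cube of side s is s√n. Here 6.9·√12 ≈ 23.9023.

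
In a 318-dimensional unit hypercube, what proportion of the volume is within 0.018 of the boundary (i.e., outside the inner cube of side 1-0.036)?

1 - (1 - 2·0.018)^318 = 1 - 0.964^318 ≈ 0.999991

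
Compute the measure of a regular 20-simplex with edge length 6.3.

V = (6.3^20 / 20!) · √((20+1) / 2^20) ≈ 1.78442e-05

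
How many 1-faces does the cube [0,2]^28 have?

Each of the 2^28 = 268435456 vertices has degree 28; total edges = 28·2^28/2 = 3758096384.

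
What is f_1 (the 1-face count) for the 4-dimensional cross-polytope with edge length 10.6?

f_1(4-orthoplex) = 2^2 · (4 choose 2) = 24.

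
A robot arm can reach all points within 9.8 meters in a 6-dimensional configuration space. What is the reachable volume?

Volume = π^{6/2}·(9.8)^6/Γ(4) ≈ 4.57778e+06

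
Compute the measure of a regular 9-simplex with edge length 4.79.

V_9 = √(10) · 4.79^9 / (9! · 2^(9/2)) ≈ 0.511236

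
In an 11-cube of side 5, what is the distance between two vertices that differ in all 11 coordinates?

Diagonal = √11 · 5 ≈ 16.5831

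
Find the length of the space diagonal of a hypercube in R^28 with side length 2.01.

The space diagonal of an n-cube of side s is s√n. Here 2.01·√28 ≈ 10.6359.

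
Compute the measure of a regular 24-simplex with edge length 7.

V = (7^24 / 24!) · √((24+1) / 2^24) ≈ 3.76927e-07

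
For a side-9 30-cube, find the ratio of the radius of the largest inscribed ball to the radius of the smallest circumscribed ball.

For an n-cube of any side s, the inradius is s/2 and the circumradius is s√n/2, so the ratio is 1/√30 ≈ 0.182574.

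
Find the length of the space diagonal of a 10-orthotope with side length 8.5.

d = √(8.5² + 8.5² + ... + 8.5²) [10 terms] = √(10·8.5²) = 8.5√10 ≈ 26.8794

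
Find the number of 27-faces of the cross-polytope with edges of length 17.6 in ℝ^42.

f_27(42-orthoplex) = 2^28 · (42 choose 28) = 14189559697354260480.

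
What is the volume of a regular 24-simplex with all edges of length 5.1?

V = (5.1^24 / 24!) · √((24+1) / 2^24) ≈ 1.8862e-10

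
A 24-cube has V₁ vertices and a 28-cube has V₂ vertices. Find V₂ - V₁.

V₁ = 2^24 = 16777216. V₂ = 2^28 = 268435456. V₂ - V₁ = 251658240.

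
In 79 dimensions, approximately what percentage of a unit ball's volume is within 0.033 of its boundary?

1 - (1-0.033)^79 ≈ 0.929418 ≈ 92.94%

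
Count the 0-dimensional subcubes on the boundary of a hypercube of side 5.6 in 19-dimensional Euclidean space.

An n-cube has C(n,k)·2^(n-k) k-faces. Here C(19,0)·2^19 = 1·524288 = 524288.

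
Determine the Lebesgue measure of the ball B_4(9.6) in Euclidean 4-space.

The n-ball volume is π^(n/2)·r^n/Γ(n/2+1). With n=4, r=9.6: V ≈ 41913.6.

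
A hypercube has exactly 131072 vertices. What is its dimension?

2^n = 131072 ⇒ n = log_2(131072) = 17.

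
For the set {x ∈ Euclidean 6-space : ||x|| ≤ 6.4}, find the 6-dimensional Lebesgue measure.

The n-ball volume is π^(n/2)·r^n/Γ(n/2+1). With n=6, r=6.4: V ≈ 355123.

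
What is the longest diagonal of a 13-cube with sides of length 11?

||(11,11,...,11)|| = √(13)·11 ≈ 39.6611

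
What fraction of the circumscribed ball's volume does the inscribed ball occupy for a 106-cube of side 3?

V_in/V_out = n^(-n/2) = 106^(-106/2) ≈ 4.55816e-108.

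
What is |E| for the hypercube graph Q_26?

The 26-cube has n·2^(n-1) = 26·2^25 = 26·33554432 = 872415232 edges.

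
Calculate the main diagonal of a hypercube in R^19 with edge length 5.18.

||(5.18,5.18,...,5.18)|| = √(19)·5.18 ≈ 22.5791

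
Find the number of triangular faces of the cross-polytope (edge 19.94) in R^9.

f_2(9-orthoplex) = 2^3 · (9 choose 3) = 672.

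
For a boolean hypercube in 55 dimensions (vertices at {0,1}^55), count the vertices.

Each vertex is a binary string of length 55, so there are 2^55 = 36028797018963968.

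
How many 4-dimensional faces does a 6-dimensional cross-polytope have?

An n-cross-polytope has 2^(k+1)·C(n,k+1) k-faces. Here 2^5·C(6,5) = 32·6 = 192.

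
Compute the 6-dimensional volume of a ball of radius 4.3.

Volume = π^{6/2}·(4.3)^6/Γ(4) ≈ 32667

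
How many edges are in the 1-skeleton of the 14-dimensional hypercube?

The 14-cube has n·2^(n-1) = 14·2^13 = 14·8192 = 114688 edges.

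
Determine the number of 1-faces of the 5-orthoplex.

f_1(5-orthoplex) = 2^2 · (5 choose 2) = 40.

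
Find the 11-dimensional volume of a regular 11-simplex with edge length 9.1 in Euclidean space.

Volume = 9.1^11 · √(12/2^11) / 11! ≈ 67.9556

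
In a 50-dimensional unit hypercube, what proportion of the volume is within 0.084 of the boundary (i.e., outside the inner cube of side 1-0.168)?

Shell fraction = 1 - (1-0.168)^50 ≈ 0.999899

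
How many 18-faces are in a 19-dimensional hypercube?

f_18(19-cube) = (19 choose 18) · 2^1 = 38.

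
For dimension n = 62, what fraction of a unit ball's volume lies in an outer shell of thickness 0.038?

1 - (1-0.038)^62 ≈ 0.909457 ≈ 90.95%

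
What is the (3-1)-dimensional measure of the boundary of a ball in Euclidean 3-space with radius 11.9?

|∂B_3(11.9)| = 4πr² = 4π·(11.9)² ≈ 1779.52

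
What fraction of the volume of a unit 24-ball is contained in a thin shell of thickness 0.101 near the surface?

V(inner)/V(outer) = ((1-0.101)/1)^24 ≈ 0.07767, so the shell fraction is 0.922334.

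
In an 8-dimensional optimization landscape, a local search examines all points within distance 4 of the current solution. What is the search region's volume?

V_8(4) = π^(8/2) · (4)^8 / Γ(8/2 + 1) = 8192·π^4/3 ≈ 265992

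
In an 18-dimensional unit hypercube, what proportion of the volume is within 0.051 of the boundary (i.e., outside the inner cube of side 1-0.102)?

The inner cube has side 1-2·0.051 = 0.898 and volume (0.898)^18 ≈ 0.1442, so the shell holds 0.855797 of the volume.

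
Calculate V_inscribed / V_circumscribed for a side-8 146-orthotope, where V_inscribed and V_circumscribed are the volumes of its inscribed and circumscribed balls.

V_in/V_out = n^(-n/2) = 146^(-146/2) ≈ 1.00517e-158.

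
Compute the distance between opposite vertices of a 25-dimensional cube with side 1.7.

The space diagonal of an n-cube of side s is s√n. Here 1.7·√25 = 8.5.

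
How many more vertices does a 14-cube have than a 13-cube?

The 14-cube has 2^14 = 16384 vertices. The 13-cube has 2^13 = 8192 vertices. Difference: 16384 - 8192 = 8192.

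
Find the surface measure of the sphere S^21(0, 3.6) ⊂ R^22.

The surface area of an n-ball is 2π^(n/2) r^(n-1) / Γ(n/2). For n=22, r=3.6: 7.80312e+10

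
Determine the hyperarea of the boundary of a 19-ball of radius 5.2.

S_19(5.2) = 2·π^(19/2)·(5.2)^18 / Γ(19/2) ≈ 6.84543e+12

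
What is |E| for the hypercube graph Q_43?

Number of 1-faces = C(43,1)·2^(43-1) = 43·4398046511104 = 189115999977472.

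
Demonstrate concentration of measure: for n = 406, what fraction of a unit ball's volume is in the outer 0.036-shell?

1 - (1-0.036)^406 ≈ 0.999999657 ≈ 99.999966%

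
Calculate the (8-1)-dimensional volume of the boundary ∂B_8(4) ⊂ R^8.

|∂B_8(4)| = 16384·π^4/3 ≈ 531984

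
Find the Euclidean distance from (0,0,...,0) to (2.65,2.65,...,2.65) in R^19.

||(2.65,2.65,...,2.65)|| = √(19)·2.65 ≈ 11.5511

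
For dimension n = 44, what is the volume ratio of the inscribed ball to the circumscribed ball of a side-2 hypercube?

V_in/V_out = n^(-n/2) = 44^(-44/2) ≈ 6.98299e-37.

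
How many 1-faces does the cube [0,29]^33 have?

An n-cube has n·2^(n-1) edges. With n = 33: 33·4294967296 = 141733920768.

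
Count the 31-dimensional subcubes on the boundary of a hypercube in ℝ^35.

An n-cube has C(n,k)·2^(n-k) k-faces. Here C(35,31)·2^4 = 52360·16 = 837760.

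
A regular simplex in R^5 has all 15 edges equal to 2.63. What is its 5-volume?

For a regular n-simplex with edge a, V = (a^n / n!)·√((n+1)/2^n). With a=2.63, n=5: V ≈ 0.454044.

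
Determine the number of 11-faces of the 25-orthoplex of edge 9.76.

f_11(25-orthoplex) = 2^12 · (25 choose 12) = 21300428800.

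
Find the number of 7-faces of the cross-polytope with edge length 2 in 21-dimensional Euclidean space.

Each 7-face is the convex hull of 8 vertices, one chosen as ±e_i from each of 8 distinct axes: 2^8·C(21,8) = 52093440.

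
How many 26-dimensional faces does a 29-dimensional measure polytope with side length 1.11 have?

Number of 26-faces = C(29,26) · 2^(29-26) = 3654 · 8 = 29232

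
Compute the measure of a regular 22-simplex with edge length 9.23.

V = (9.23^22 / 22!) · √((22+1) / 2^22) ≈ 0.00357441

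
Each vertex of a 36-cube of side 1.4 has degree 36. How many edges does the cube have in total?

An n-cube has n·2^(n-1) edges. With n = 36: 36·34359738368 = 1236950581248.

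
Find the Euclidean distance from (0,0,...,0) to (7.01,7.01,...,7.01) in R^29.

The space diagonal of an n-cube of side s is s√n. Here 7.01·√29 ≈ 37.75.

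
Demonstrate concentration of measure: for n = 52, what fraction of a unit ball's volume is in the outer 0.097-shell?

1 - (1-0.097)^52 ≈ 0.995037 ≈ 99.50%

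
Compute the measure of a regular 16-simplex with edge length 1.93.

V_16 = √(17) · 1.93^16 / (16! · 2^(16/2)) ≈ 2.85287e-11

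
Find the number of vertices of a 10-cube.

Number of vertices = 2^10 = 1024.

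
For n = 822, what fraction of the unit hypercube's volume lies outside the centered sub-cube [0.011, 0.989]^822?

1 - (1 - 2·0.011)^822 = 1 - 0.978^822 ≈ 0.9999999886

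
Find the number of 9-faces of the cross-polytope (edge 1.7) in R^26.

An n-cross-polytope has 2^(k+1)·C(n,k+1) k-faces. Here 2^10·C(26,10) = 1024·5311735 = 5439216640.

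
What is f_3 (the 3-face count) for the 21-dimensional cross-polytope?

Each 3-face is the convex hull of 4 vertices, one chosen as ±e_i from each of 4 distinct axes: 2^4·C(21,4) = 95760.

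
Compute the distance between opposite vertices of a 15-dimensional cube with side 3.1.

Diagonal = √15 · 3.1 ≈ 12.0062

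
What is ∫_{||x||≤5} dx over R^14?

V_14(5) = π^(14/2) · (5)^14 / Γ(14/2 + 1) = 1220703125·π^7/1008 ≈ 3.65762e+09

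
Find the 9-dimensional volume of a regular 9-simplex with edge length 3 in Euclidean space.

Volume = 3^9 · √(10/2^9) / 9! ≈ 0.00758042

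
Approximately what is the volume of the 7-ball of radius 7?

The n-ball volume is π^(n/2)·r^n/Γ(n/2+1). With n=7, r=7: V = 1882384·π^3/15 ≈ 3.89105e+06.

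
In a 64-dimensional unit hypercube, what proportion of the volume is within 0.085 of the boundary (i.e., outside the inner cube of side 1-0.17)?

1 - (1 - 2·0.085)^64 = 1 - 0.83^64 ≈ 0.999993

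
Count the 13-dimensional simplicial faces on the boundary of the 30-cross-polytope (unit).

An n-cross-polytope has 2^(k+1)·C(n,k+1) k-faces. Here 2^14·C(30,14) = 16384·145422675 = 2382605107200.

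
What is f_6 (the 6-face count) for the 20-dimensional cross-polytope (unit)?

Number of 6-faces = 2^(6+1) · C(20,6+1) = 128 · 77520 = 9922560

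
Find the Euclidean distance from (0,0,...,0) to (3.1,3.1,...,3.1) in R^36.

||(3.1,3.1,...,3.1)|| = √(36)·3.1 = 18.6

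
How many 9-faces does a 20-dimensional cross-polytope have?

f_9(20-orthoplex) = 2^10 · (20 choose 10) = 189190144.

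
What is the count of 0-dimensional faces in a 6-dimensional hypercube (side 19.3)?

An n-cube has C(n,k)·2^(n-k) k-faces. Here C(6,0)·2^6 = 1·64 = 64.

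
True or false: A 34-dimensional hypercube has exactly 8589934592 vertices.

False. The 34-cube has 2^34 = 17179869184 vertices.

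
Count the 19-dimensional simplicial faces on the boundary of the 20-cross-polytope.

Each 19-face is the convex hull of 20 vertices, one chosen as ±e_i from each of 20 distinct axes: 2^20·C(20,20) = 1048576.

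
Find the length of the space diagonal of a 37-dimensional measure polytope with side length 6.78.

Diagonal = √37 · 6.78 ≈ 41.2411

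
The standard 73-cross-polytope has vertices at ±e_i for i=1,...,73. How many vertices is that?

The 73-dimensional cross-polytope has 2n = 2·73 = 146 vertices.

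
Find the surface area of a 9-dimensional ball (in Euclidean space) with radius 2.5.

|∂B_9(2.5)| = 78125·π^4/168 ≈ 45298.1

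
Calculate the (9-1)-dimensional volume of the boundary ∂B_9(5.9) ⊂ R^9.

S_9(5.9) = 2·π^(9/2)·(5.9)^8 / Γ(9/2) ≈ 4.35889e+07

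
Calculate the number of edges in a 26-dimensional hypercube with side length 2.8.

Number of 1-faces = C(26,1)·2^(26-1) = 26·33554432 = 872415232.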